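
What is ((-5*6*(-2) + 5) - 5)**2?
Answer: 3600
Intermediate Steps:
((-5*6*(-2) + 5) - 5)**2 = ((-30*(-2) + 5) - 5)**2 = ((60 + 5) - 5)**2 = (65 - 5)**2 = 60**2 = 3600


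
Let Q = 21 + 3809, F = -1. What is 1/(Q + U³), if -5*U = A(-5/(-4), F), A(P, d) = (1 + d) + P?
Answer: 64/245119 ≈ 0.00026110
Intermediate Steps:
Q = 3830
A(P, d) = 1 + P + d
U = -¼ (U = -(1 - 5/(-4) - 1)/5 = -(1 - 5*(-¼) - 1)/5 = -(1 + 5/4 - 1)/5 = -⅕*5/4 = -¼ ≈ -0.25000)
1/(Q + U³) = 1/(3830 + (-¼)³) = 1/(3830 - 1/64) = 1/(245119/64) = 64/245119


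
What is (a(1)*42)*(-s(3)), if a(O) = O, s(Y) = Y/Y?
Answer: -42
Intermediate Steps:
s(Y) = 1
(a(1)*42)*(-s(3)) = (1*42)*(-1*1) = 42*(-1) = -42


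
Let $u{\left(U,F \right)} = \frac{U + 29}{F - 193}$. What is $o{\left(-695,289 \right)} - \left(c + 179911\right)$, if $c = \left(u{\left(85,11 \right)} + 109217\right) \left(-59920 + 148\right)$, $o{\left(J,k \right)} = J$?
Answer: $\frac{594038943534}{91} \approx 6.5279 \cdot 10^{9}$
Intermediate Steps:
$u{\left(U,F \right)} = \frac{29 + U}{-193 + F}$
$c = - \frac{594055378680}{91}$ ($c = \left(\frac{29 + 85}{-193 + 11} + 109217\right) \left(-59920 + 148\right) = \left(\frac{1}{-182} \cdot 114 + 109217\right) \left(-59772\right) = \left(\left(- \frac{1}{182}\right) 114 + 109217\right) \left(-59772\right) = \left(- \frac{57}{91} + 109217\right) \left(-59772\right) = \frac{9938690}{91} \left(-59772\right) = - \frac{594055378680}{91} \approx -6.5281 \cdot 10^{9}$)
$o{\left(-695,289 \right)} - \left(c + 179911\right) = -695 - \left(- \frac{594055378680}{91} + 179911\right) = -695 - - \frac{594039006779}{91} = -695 + \frac{594039006779}{91} = \frac{594038943534}{91}$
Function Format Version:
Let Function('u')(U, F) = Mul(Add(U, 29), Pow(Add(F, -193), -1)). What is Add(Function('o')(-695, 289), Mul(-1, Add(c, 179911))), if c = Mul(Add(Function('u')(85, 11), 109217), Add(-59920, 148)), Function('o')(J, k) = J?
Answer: Rational(594038943534, 91) ≈ 6.5279e+9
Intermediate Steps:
Function('u')(U, F) = Mul(Pow(Add(-193, F), -1), Add(29, U)) (Function('u')(U, F) = Mul(Add(29, U), Pow(Add(-193, F), -1)) = Mul(Pow(Add(-193, F), -1), Add(29, U)))
c = Rational(-594055378680, 91) (c = Mul(Add(Mul(Pow(Add(-193, 11), -1), Add(29, 85)), 109217), Add(-59920, 148)) = Mul(Add(Mul(Pow(-182, -1), 114), 109217), -59772) = Mul(Add(Mul(Rational(-1, 182), 114), 109217), -59772) = Mul(Add(Rational(-57, 91), 109217), -59772) = Mul(Rational(9938690, 91), -59772) = Rational(-594055378680, 91) ≈ -6.5281e+9)
Add(Function('o')(-695, 289), Mul(-1, Add(c, 179911))) = Add(-695, Mul(-1, Add(Rational(-594055378680, 91), 179911))) = Add(-695, Mul(-1, Rational(-594039006779, 91))) = Add(-695, Rational(594039006779, 91)) = Rational(594038943534, 91)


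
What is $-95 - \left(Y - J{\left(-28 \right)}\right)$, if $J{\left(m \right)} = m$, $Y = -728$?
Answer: $605$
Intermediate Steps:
$-95 - \left(Y - J{\left(-28 \right)}\right) = -95 - \left(-728 - -28\right) = -95 - \left(-728 + 28\right) = -95 - -700 = -95 + 700 = 605$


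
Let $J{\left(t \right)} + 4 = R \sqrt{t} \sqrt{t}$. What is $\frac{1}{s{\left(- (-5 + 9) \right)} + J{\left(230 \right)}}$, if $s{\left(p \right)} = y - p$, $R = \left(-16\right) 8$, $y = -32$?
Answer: $- \frac{1}{29472} \approx -3.3931 \cdot 10^{-5}$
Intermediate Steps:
$R = -128$
$s{\left(p \right)} = -32 - p$
$J{\left(t \right)} = -4 - 128 t$ ($J{\left(t \right)} = -4 + - 128 \sqrt{t} \sqrt{t} = -4 - 128 t$)
$\frac{1}{s{\left(- (-5 + 9) \right)} + J{\left(230 \right)}} = \frac{1}{\left(-32 - - (-5 + 9)\right) - 29444} = \frac{1}{\left(-32 - \left(-1\right) 4\right) - 29444} = \frac{1}{\left(-32 - -4\right) - 29444} = \frac{1}{\left(-32 + 4\right) - 29444} = \frac{1}{-28 - 29444} = \frac{1}{-29472} = - \frac{1}{29472}$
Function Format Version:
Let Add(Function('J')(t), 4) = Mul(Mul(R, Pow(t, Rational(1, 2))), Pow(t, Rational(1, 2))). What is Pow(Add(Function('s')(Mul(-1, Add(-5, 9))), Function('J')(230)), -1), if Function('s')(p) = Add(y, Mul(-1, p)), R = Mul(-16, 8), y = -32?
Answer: Rational(-1, 29472) ≈ -3.3931e-5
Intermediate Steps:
R = -128
Function('s')(p) = Add(-32, Mul(-1, p))
Function('J')(t) = Add(-4, Mul(-128, t)) (Function('J')(t) = Add(-4, Mul(Mul(-128, Pow(t, Rational(1, 2))), Pow(t, Rational(1, 2)))) = Add(-4, Mul(-128, t)))
Pow(Add(Function('s')(Mul(-1, Add(-5, 9))), Function('J')(230)), -1) = Pow(Add(Add(-32, Mul(-1, Mul(-1, Add(-5, 9)))), Add(-4, Mul(-128, 230))), -1) = Pow(Add(Add(-32, Mul(-1, Mul(-1, 4))), Add(-4, -29440)), -1) = Pow(Add(Add(-32, Mul(-1, -4)), -29444), -1) = Pow(Add(Add(-32, 4), -29444), -1) = Pow(Add(-28, -29444), -1) = Pow(-29472, -1) = Rational(-1, 29472)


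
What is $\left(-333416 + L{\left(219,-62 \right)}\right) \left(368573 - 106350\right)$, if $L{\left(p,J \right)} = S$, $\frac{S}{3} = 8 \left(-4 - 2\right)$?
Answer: $-87467103880$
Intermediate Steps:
$S = -144$ ($S = 3 \cdot 8 \left(-4 - 2\right) = 3 \cdot 8 \left(-6\right) = 3 \left(-48\right) = -144$)
$L{\left(p,J \right)} = -144$
$\left(-333416 + L{\left(219,-62 \right)}\right) \left(368573 - 106350\right) = \left(-333416 - 144\right) \left(368573 - 106350\right) = \left(-333560\right) 262223 = -87467103880$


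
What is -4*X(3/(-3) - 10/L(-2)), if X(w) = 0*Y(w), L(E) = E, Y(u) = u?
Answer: 0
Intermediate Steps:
X(w) = 0 (X(w) = 0*w = 0)
-4*X(3/(-3) - 10/L(-2)) = -4*0 = 0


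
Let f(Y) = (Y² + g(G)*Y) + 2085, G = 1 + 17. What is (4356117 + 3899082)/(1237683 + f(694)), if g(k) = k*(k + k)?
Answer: 8255199/2171116 ≈ 3.8023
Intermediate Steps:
G = 18
g(k) = 2*k² (g(k) = k*(2*k) = 2*k²)
f(Y) = 2085 + Y² + 648*Y (f(Y) = (Y² + (2*18²)*Y) + 2085 = (Y² + (2*324)*Y) + 2085 = (Y² + 648*Y) + 2085 = 2085 + Y² + 648*Y)
(4356117 + 3899082)/(1237683 + f(694)) = (4356117 + 3899082)/(1237683 + (2085 + 694² + 648*694)) = 8255199/(1237683 + (2085 + 481636 + 449712)) = 8255199/(1237683 + 933433) = 8255199/2171116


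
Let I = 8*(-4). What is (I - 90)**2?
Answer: 14884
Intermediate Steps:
I = -32
(I - 90)**2 = (-32 - 90)**2 = (-122)**2 = 14884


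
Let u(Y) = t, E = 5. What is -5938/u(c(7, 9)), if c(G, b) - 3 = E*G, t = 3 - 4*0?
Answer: -5938/3 ≈ -1979.3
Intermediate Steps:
t = 3 (t = 3 + 0 = 3)
c(G, b) = 3 + 5*G
u(Y) = 3
-5938/u(c(7, 9)) = -5938/3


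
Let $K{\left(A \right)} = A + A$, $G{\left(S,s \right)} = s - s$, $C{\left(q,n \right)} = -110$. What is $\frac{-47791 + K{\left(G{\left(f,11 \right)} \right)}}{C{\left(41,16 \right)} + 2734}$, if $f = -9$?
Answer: $- \frac{47791}{2624} \approx -18.213$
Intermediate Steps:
$G{\left(S,s \right)} = 0$
$K{\left(A \right)} = 2 A$
$\frac{-47791 + K{\left(G{\left(f,11 \right)} \right)}}{C{\left(41,16 \right)} + 2734} = \frac{-47791 + 2 \cdot 0}{-110 + 2734} = \frac{-47791 + 0}{2624} = \left(-47791\right) \frac{1}{2624} = - \frac{47791}{2624}$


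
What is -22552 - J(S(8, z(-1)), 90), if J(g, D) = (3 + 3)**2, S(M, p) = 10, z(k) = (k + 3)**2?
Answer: -22588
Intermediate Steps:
z(k) = (3 + k)**2
J(g, D) = 36 (J(g, D) = 6**2 = 36)
-22552 - J(S(8, z(-1)), 90) = -22552 - 1*36 = -22552 - 36 = -22588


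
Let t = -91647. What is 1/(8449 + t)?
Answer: -1/83198 ≈ -1.2020e-5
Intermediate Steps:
1/(8449 + t) = 1/(8449 - 91647) = 1/(-83198) = -1/83198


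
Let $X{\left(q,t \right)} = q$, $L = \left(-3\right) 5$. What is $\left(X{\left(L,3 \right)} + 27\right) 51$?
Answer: $612$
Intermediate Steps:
$L = -15$
$\left(X{\left(L,3 \right)} + 27\right) 51 = \left(-15 + 27\right) 51 = 12 \cdot 51 = 612$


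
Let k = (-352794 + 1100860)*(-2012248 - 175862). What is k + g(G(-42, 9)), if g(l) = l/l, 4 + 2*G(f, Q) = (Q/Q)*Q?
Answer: -1636850695259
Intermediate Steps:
G(f, Q) = -2 + Q/2 (G(f, Q) = -2 + ((Q/Q)*Q)/2 = -2 + (1*Q)/2 = -2 + Q/2)
g(l) = 1
k = -1636850695260 (k = 748066*(-2188110) = -1636850695260)
k + g(G(-42, 9)) = -1636850695260 + 1 = -1636850695259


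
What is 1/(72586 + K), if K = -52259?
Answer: 1/20327 ≈ 4.9196e-5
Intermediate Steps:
1/(72586 + K) = 1/(72586 - 52259) = 1/20327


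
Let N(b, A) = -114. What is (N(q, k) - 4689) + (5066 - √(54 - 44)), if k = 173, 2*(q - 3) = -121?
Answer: 263 - √10 ≈ 259.84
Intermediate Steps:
q = -115/2 (q = 3 + (½)*(-121) = 3 - 121/2 = -115/2 ≈ -57.500)
(N(q, k) - 4689) + (5066 - √(54 - 44)) = (-114 - 4689) + (5066 - √(54 - 44)) = -4803 + (5066 - √10) = 263 - √10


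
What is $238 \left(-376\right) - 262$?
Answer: $-89750$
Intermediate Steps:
$238 \left(-376\right) - 262 = -89488 - 262 = -89750$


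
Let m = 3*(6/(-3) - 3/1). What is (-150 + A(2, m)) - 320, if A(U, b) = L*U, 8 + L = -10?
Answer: -506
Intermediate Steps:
L = -18 (L = -8 - 10 = -18)
m = -15 (m = 3*(6*(-⅓) - 3*1) = 3*(-2 - 3) = 3*(-5) = -15)
A(U, b) = -18*U
(-150 + A(2, m)) - 320 = (-150 - 18*2) - 320 = (-150 - 36) - 320 = -186 - 320 = -506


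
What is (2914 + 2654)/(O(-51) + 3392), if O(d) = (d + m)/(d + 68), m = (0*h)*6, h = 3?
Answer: 5568/3389 ≈ 1.6430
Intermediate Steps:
m = 0 (m = (0*3)*6 = 0*6 = 0)
O(d) = d/(68 + d) (O(d) = (d + 0)/(d + 68) = d/(68 + d))
(2914 + 2654)/(O(-51) + 3392) = (2914 + 2654)/(-51/(68 - 51) + 3392) = 5568/(-51/17 + 3392) = 5568/(-51*1/17 + 3392) = 5568/(-3 + 3392) = 5568/3389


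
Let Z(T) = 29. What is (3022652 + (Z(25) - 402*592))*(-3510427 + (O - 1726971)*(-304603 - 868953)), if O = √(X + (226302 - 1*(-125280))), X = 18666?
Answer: 5643727778448924953 - 6535995745064*√92562 ≈ 5.6417e+18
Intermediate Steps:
O = 2*√92562 (O = √(18666 + (226302 - 1*(-125280))) = √(18666 + (226302 + 125280)) = √(18666 + 351582) = √370248 = 2*√92562 ≈ 608.48)
(3022652 + (Z(25) - 402*592))*(-3510427 + (O - 1726971)*(-304603 - 868953)) = (3022652 + (29 - 402*592))*(-3510427 + (2*√92562 - 1726971)*(-304603 - 868953)) = (3022652 + (29 - 237984))*(-3510427 + (-1726971 + 2*√92562)*(-1173556)) = (3022652 - 237955)*(-3510427 + (2026697178876 - 2347112*√92562)) = 2784697*(2026693668449 - 2347112*√92562) = 5643727778448924953 - 6535995745064*√92562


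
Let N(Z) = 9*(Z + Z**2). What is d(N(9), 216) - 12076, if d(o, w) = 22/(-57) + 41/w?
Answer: -49560709/4104 ≈ -12076.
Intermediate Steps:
N(Z) = 9*Z + 9*Z**2
d(o, w) = -22/57 + 41/w (d(o, w) = 22*(-1/57) + 41/w = -22/57 + 41/w)
d(N(9), 216) - 12076 = (-22/57 + 41/216) - 12076 = -805/4104 - 12076 = -49560709/4104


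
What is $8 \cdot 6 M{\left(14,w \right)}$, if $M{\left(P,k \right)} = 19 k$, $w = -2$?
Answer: $-1824$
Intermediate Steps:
$8 \cdot 6 M{\left(14,w \right)} = 8 \cdot 6 \cdot 19 \left(-2\right) = 48 \left(-38\right) = -1824$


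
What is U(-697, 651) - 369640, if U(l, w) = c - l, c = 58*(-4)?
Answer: -369175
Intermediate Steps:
c = -232
U(l, w) = -232 - l
U(-697, 651) - 369640 = (-232 - 1*(-697)) - 369640 = (-232 + 697) - 369640 = 465 - 369640 = -369175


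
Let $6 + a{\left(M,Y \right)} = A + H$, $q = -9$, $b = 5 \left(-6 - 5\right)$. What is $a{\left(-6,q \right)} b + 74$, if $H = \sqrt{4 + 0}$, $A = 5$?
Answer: $19$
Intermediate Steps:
$H = 2$ ($H = \sqrt{4} = 2$)
$b = -55$ ($b = 5 \left(-11\right) = -55$)
$a{\left(M,Y \right)} = 1$ ($a{\left(M,Y \right)} = -6 + \left(5 + 2\right) = -6 + 7 = 1$)
$a{\left(-6,q \right)} b + 74 = 1 \left(-55\right) + 74 = -55 + 74 = 19$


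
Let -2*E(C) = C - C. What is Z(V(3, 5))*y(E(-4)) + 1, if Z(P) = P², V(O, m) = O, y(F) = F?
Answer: 1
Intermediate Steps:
E(C) = 0 (E(C) = -(C - C)/2 = -½*0 = 0)
Z(V(3, 5))*y(E(-4)) + 1 = 3²*0 + 1 = 9*0 + 1 = 0 + 1 = 1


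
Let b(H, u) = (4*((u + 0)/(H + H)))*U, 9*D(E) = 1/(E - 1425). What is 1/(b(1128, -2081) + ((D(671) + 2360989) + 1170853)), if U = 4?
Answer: 318942/1126448043895 ≈ 2.8314e-7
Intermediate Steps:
D(E) = 1/(9*(-1425 + E)) (D(E) = 1/(9*(E - 1425)) = 1/(9*(-1425 + E)))
b(H, u) = 8*u/H (b(H, u) = (4*((u + 0)/(H + H)))*4 = (4*(u/((2*H))))*4 = (4*(u*(1/(2*H))))*4 = (4*(u/(2*H)))*4 = (2*u/H)*4 = 8*u/H)
1/(b(1128, -2081) + ((D(671) + 2360989) + 1170853)) = 1/(8*(-2081)/1128 + ((1/(9*(-1425 + 671)) + 2360989) + 1170853)) = 1/(8*(-2081)*(1/1128) + (((⅑)/(-754) + 2360989) + 1170853)) = 1/(-2081/141 + (((⅑)*(-1/754) + 2360989) + 1170853)) = 1/(-2081/141 + ((-1/6786 + 2360989) + 1170853)) = 1/(-2081/141 + (16021671353/6786 + 1170853)) = 1/(-2081/141 + 23967079811/6786) = 1/(1126448043895/318942) = 318942/1126448043895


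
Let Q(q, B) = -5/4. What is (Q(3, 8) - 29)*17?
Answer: -2057/4 ≈ -514.25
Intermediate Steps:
Q(q, B) = -5/4 (Q(q, B) = -5*¼ = -5/4)
(Q(3, 8) - 29)*17 = (-5/4 - 29)*17 = -121/4*17 = -2057/4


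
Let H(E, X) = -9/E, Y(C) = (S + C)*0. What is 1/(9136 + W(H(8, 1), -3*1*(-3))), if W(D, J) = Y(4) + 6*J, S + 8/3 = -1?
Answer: 1/9190 ≈ 0.00010881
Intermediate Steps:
S = -11/3 (S = -8/3 - 1 = -11/3 ≈ -3.6667)
Y(C) = 0 (Y(C) = (-11/3 + C)*0 = 0)
W(D, J) = 6*J (W(D, J) = 0 + 6*J = 6*J)
1/(9136 + W(H(8, 1), -3*1*(-3))) = 1/(9136 + 6*(-3*1*(-3))) = 1/(9136 + 6*(-3*(-3))) = 1/(9136 + 6*9) = 1/(9136 + 54) = 1/9190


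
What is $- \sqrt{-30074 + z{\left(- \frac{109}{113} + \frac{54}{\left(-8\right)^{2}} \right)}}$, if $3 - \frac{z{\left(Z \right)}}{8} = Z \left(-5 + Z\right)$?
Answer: $- \frac{i \sqrt{98245547058}}{1808} \approx - 173.36 i$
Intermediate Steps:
$z{\left(Z \right)} = 24 - 8 Z \left(-5 + Z\right)$
$- \sqrt{-30074 + z{\left(- \frac{109}{113} + \frac{54}{\left(-8\right)^{2}} \right)}} = - \sqrt{-30074 + \left(24 - 8 \left(- \frac{109}{113} + \frac{54}{\left(-8\right)^{2}}\right)^{2} + 40 \left(- \frac{109}{113} + \frac{54}{\left(-8\right)^{2}}\right)\right)} = - \sqrt{-30074 + \left(24 - 8 \left(\left(-109\right) \frac{1}{113} + \frac{54}{64}\right)^{2} + 40 \left(\left(-109\right) \frac{1}{113} + \frac{54}{64}\right)\right)} = - \sqrt{-30074 + \left(24 - 8 \left(- \frac{109}{113} + 54 \cdot \frac{1}{64}\right)^{2} + 40 \left(- \frac{109}{113} + 54 \cdot \frac{1}{64}\right)\right)} = - \sqrt{-30074 + \left(24 - 8 \left(- \frac{109}{113} + \frac{27}{32}\right)^{2} + 40 \left(- \frac{109}{113} + \frac{27}{32}\right)\right)} = - \sqrt{-30074 + \left(24 - 8 \left(- \frac{437}{3616}\right)^{2} + 40 \left(- \frac{437}{3616}\right)\right)} = - \sqrt{-30074 - - \frac{31134439}{1634432}} = - \sqrt{-30074 + \frac{31134439}{1634432}} = - \sqrt{- \frac{49122773529}{1634432}} = - \frac{i \sqrt{98245547058}}{1808}$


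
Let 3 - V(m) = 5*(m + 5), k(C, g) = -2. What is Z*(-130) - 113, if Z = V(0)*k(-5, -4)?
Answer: -5833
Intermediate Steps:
V(m) = -22 - 5*m (V(m) = 3 - 5*(m + 5) = 3 - 5*(5 + m) = 3 - (25 + 5*m) = 3 + (-25 - 5*m) = -22 - 5*m)
Z = 44 (Z = (-22 - 5*0)*(-2) = (-22 + 0)*(-2) = -22*(-2) = 44)
Z*(-130) - 113 = 44*(-130) - 113 = -5720 - 113 = -5833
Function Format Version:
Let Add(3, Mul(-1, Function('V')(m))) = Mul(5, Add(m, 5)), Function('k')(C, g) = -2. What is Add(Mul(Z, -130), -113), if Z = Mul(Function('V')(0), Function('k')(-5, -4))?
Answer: -5833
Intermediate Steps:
Function('V')(m) = Add(-22, Mul(-5, m)) (Function('V')(m) = Add(3, Mul(-1, Mul(5, Add(m, 5)))) = Add(3, Mul(-1, Mul(5, Add(5, m)))) = Add(3, Mul(-1, Add(25, Mul(5, m)))) = Add(3, Add(-25, Mul(-5, m))) = Add(-22, Mul(-5, m)))
Z = 44 (Z = Mul(Add(-22, Mul(-5, 0)), -2) = Mul(Add(-22, 0), -2) = Mul(-22, -2) = 44)
Add(Mul(Z, -130), -113) = Add(Mul(44, -130), -113) = Add(-5720, -113) = -5833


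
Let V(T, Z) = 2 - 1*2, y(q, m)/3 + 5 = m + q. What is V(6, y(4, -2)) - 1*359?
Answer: -359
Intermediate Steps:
y(q, m) = -15 + 3*m + 3*q (y(q, m) = -15 + 3*(m + q) = -15 + (3*m + 3*q) = -15 + 3*m + 3*q)
V(T, Z) = 0 (V(T, Z) = 2 - 2 = 0)
V(6, y(4, -2)) - 1*359 = 0 - 1*359 = 0 - 359 = -359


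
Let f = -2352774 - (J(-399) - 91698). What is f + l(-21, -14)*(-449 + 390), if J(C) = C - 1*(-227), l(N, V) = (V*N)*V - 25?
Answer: -2016585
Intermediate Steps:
l(N, V) = -25 + N*V**2 (l(N, V) = (N*V)*V - 25 = N*V**2 - 25 = -25 + N*V**2)
J(C) = 227 + C (J(C) = C + 227 = 227 + C)
f = -2260904 (f = -2352774 - ((227 - 399) - 91698) = -2352774 - (-172 - 91698) = -2352774 - 1*(-91870) = -2352774 + 91870 = -2260904)
f + l(-21, -14)*(-449 + 390) = -2260904 + (-25 - 21*(-14)**2)*(-449 + 390) = -2260904 + (-25 - 21*196)*(-59) = -2260904 + (-25 - 4116)*(-59) = -2260904 - 4141*(-59) = -2260904 + 244319 = -2016585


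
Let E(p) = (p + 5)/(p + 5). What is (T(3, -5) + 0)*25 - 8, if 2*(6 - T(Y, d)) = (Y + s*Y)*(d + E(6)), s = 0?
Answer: 292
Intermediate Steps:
E(p) = 1 (E(p) = (5 + p)/(5 + p) = 1)
T(Y, d) = 6 - Y*(1 + d)/2 (T(Y, d) = 6 - (Y + 0*Y)*(d + 1)/2 = 6 - (Y + 0)*(1 + d)/2 = 6 - Y*(1 + d)/2)
(T(3, -5) + 0)*25 - 8 = ((6 - 1/2*3 - 1/2*3*(-5)) + 0)*25 - 8 = ((6 - 3/2 + 15/2) + 0)*25 - 8 = (12 + 0)*25 - 8 = 12*25 - 8 = 300 - 8 = 292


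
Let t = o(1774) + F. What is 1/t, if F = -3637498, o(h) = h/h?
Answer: -1/3637497 ≈ -2.7491e-7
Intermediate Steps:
o(h) = 1
t = -3637497 (t = 1 - 3637498 = -3637497)
1/t = 1/(-3637497) = -1/3637497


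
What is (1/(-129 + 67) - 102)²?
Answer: 40005625/3844 ≈ 10407.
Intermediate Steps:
(1/(-129 + 67) - 102)² = (1/(-62) - 102)² = (-1/62 - 102)² = (-6325/62)² = 40005625/3844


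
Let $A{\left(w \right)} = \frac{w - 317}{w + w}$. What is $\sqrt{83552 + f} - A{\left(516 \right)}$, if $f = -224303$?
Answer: $- \frac{199}{1032} + 3 i \sqrt{15639} \approx -0.19283 + 375.17 i$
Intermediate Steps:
$A{\left(w \right)} = \frac{-317 + w}{2 w}$
$\sqrt{83552 + f} - A{\left(516 \right)} = \sqrt{83552 - 224303} - \frac{-317 + 516}{2 \cdot 516} = \sqrt{-140751} - \frac{1}{2} \cdot \frac{1}{516} \cdot 199 = 3 i \sqrt{15639} - \frac{199}{1032} = - \frac{199}{1032} + 3 i \sqrt{15639}$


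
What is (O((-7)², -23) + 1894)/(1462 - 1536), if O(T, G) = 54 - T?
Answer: -1899/74 ≈ -25.662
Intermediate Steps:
(O((-7)², -23) + 1894)/(1462 - 1536) = ((54 - 1*(-7)²) + 1894)/(1462 - 1536) = ((54 - 1*49) + 1894)/(-74) = ((54 - 49) + 1894)*(-1/74) = (5 + 1894)*(-1/74) = 1899*(-1/74) = -1899/74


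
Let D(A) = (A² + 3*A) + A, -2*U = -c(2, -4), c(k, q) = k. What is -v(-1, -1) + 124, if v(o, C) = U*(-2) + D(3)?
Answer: 105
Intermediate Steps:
U = 1 (U = -(-1)*2/2 = -½*(-2) = 1)
D(A) = A² + 4*A
v(o, C) = 19 (v(o, C) = 1*(-2) + 3*(4 + 3) = -2 + 3*7 = -2 + 21 = 19)
-v(-1, -1) + 124 = -1*19 + 124 = -19 + 124 = 105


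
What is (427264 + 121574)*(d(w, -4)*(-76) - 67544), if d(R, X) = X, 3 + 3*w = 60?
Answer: -36903867120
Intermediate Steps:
w = 19 (w = -1 + (⅓)*60 = -1 + 20 = 19)
(427264 + 121574)*(d(w, -4)*(-76) - 67544) = (427264 + 121574)*(-4*(-76) - 67544) = 548838*(304 - 67544) = 548838*(-67240) = -36903867120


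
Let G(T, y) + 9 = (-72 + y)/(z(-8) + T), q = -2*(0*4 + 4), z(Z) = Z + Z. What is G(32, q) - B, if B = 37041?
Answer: -37055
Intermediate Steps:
z(Z) = 2*Z
q = -8 (q = -2*(0 + 4) = -2*4 = -8)
G(T, y) = -9 + (-72 + y)/(-16 + T) (G(T, y) = -9 + (-72 + y)/(2*(-8) + T) = -9 + (-72 + y)/(-16 + T))
G(32, q) - B = (72 - 8 - 9*32)/(-16 + 32) - 1*37041 = (72 - 8 - 288)/16 - 37041 = (1/16)*(-224) - 37041 = -14 - 37041 = -37055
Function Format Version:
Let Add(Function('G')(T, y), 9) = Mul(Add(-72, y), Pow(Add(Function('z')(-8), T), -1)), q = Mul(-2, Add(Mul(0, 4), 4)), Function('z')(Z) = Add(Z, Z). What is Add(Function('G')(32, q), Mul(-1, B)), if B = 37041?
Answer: -37055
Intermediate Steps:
Function('z')(Z) = Mul(2, Z)
q = -8 (q = Mul(-2, Add(0, 4)) = Mul(-2, 4) = -8)
Function('G')(T, y) = Add(-9, Mul(Pow(Add(-16, T), -1), Add(-72, y))) (Function('G')(T, y) = Add(-9, Mul(Add(-72, y), Pow(Add(Mul(2, -8), T), -1))) = Add(-9, Mul(Add(-72, y), Pow(Add(-16, T), -1))) = Add(-9, Mul(Pow(Add(-16, T), -1), Add(-72, y))))
Add(Function('G')(32, q), Mul(-1, B)) = Add(Mul(Pow(Add(-16, 32), -1), Add(72, -8, Mul(-9, 32))), Mul(-1, 37041)) = Add(Mul(Pow(16, -1), Add(72, -8, -288)), -37041) = Add(Mul(Rational(1, 16), -224), -37041) = Add(-14, -37041) = -37055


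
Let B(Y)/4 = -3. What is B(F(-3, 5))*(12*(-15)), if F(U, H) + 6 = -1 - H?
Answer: 2160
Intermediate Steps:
F(U, H) = -7 - H (F(U, H) = -6 + (-1 - H) = -7 - H)
B(Y) = -12 (B(Y) = 4*(-3) = -12)
B(F(-3, 5))*(12*(-15)) = -144*(-15) = -12*(-180) = 2160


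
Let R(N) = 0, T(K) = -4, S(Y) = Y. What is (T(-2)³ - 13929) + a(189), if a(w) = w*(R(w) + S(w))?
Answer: 21728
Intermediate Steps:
a(w) = w² (a(w) = w*(0 + w) = w*w = w²)
(T(-2)³ - 13929) + a(189) = ((-4)³ - 13929) + 189² = (-64 - 13929) + 35721 = -13993 + 35721 = 21728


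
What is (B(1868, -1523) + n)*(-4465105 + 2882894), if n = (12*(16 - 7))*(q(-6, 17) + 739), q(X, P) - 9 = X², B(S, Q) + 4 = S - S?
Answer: -133962640948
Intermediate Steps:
B(S, Q) = -4 (B(S, Q) = -4 + (S - S) = -4 + 0 = -4)
q(X, P) = 9 + X²
n = 84672 (n = (12*(16 - 7))*((9 + (-6)²) + 739) = (12*9)*((9 + 36) + 739) = 108*(45 + 739) = 108*784 = 84672)
(B(1868, -1523) + n)*(-4465105 + 2882894) = (-4 + 84672)*(-4465105 + 2882894) = 84668*(-1582211) = -133962640948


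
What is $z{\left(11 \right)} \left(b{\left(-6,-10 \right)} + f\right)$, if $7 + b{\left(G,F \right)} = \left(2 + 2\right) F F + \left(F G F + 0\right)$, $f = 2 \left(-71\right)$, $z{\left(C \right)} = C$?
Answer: $-3839$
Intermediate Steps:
$f = -142$
$b{\left(G,F \right)} = -7 + 4 F^{2} + G F^{2}$ ($b{\left(G,F \right)} = -7 + \left(\left(2 + 2\right) F F + \left(F G F + 0\right)\right) = -7 + \left(4 F F + \left(G F^{2} + 0\right)\right) = -7 + \left(4 F^{2} + G F^{2}\right) = -7 + 4 F^{2} + G F^{2}$)
$z{\left(11 \right)} \left(b{\left(-6,-10 \right)} + f\right) = 11 \left(\left(-7 + 4 \left(-10\right)^{2} - 6 \left(-10\right)^{2}\right) - 142\right) = 11 \left(\left(-7 + 4 \cdot 100 - 600\right) - 142\right) = 11 \left(\left(-7 + 400 - 600\right) - 142\right) = 11 \left(-207 - 142\right) = 11 \left(-349\right) = -3839$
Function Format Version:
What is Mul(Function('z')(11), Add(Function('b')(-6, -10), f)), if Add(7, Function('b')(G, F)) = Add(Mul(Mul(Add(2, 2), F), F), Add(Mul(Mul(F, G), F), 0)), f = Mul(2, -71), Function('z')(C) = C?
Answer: -3839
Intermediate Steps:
f = -142
Function('b')(G, F) = Add(-7, Mul(4, Pow(F, 2)), Mul(G, Pow(F, 2))) (Function('b')(G, F) = Add(-7, Add(Mul(Mul(Add(2, 2), F), F), Add(Mul(Mul(F, G), F), 0))) = Add(-7, Add(Mul(Mul(4, F), F), Add(Mul(G, Pow(F, 2)), 0))) = Add(-7, Add(Mul(4, Pow(F, 2)), Mul(G, Pow(F, 2)))) = Add(-7, Mul(4, Pow(F, 2)), Mul(G, Pow(F, 2))))
Mul(Function('z')(11), Add(Function('b')(-6, -10), f)) = Mul(11, Add(Add(-7, Mul(4, Pow(-10, 2)), Mul(-6, Pow(-10, 2))), -142)) = Mul(11, Add(Add(-7, Mul(4, 100), Mul(-6, 100)), -142)) = Mul(11, Add(Add(-7, 400, -600), -142)) = Mul(11, Add(-207, -142)) = Mul(11, -349) = -3839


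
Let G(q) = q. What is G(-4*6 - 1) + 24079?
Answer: 24054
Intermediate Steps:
G(-4*6 - 1) + 24079 = (-4*6 - 1) + 24079 = (-24 - 1) + 24079 = -25 + 24079 = 24054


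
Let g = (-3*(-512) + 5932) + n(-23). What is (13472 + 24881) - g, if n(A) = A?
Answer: 30908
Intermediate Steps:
g = 7445 (g = (-3*(-512) + 5932) - 23 = (1536 + 5932) - 23 = 7468 - 23 = 7445)
(13472 + 24881) - g = (13472 + 24881) - 1*7445 = 38353 - 7445 = 30908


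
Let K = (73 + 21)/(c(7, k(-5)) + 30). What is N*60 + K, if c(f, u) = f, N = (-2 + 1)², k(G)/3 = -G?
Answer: 2314/37 ≈ 62.541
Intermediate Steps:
k(G) = -3*G (k(G) = 3*(-G) = -3*G)
N = 1 (N = (-1)² = 1)
K = 94/37 (K = (73 + 21)/(7 + 30) = 94/37 ≈ 2.5405)
N*60 + K = 1*60 + 94/37 = 60 + 94/37 = 2314/37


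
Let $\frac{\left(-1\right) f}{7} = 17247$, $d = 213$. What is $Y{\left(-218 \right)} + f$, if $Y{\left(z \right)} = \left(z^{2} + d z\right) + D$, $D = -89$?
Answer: $-119728$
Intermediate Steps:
$Y{\left(z \right)} = -89 + z^{2} + 213 z$ ($Y{\left(z \right)} = \left(z^{2} + 213 z\right) - 89 = -89 + z^{2} + 213 z$)
$f = -120729$ ($f = \left(-7\right) 17247 = -120729$)
$Y{\left(-218 \right)} + f = \left(-89 + \left(-218\right)^{2} + 213 \left(-218\right)\right) - 120729 = \left(-89 + 47524 - 46434\right) - 120729 = 1001 - 120729 = -119728$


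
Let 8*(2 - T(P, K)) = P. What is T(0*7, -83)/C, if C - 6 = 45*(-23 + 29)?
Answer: 1/138 ≈ 0.0072464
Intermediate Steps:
T(P, K) = 2 - P/8
C = 276 (C = 6 + 45*(-23 + 29) = 6 + 45*6 = 6 + 270 = 276)
T(0*7, -83)/C = (2 - 0*7)/276 = (2 - ⅛*0)*(1/276) = (2 + 0)*(1/276) = 2*(1/276) = 1/138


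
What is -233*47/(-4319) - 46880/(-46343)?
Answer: 709976913/200155417 ≈ 3.5471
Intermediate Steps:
-233*47/(-4319) - 46880/(-46343) = -10951*(-1/4319) - 46880*(-1/46343) = 10951/4319 + 46880/46343 = 709976913/200155417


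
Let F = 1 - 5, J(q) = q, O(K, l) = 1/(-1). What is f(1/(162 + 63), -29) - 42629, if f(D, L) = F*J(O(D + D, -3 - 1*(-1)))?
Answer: -42625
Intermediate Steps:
O(K, l) = -1
F = -4
f(D, L) = 4 (f(D, L) = -4*(-1) = 4)
f(1/(162 + 63), -29) - 42629 = 4 - 42629 = -42625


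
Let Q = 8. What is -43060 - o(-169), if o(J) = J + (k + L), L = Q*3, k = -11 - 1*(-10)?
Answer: -42914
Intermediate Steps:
k = -1 (k = -11 + 10 = -1)
L = 24 (L = 8*3 = 24)
o(J) = 23 + J (o(J) = J + (-1 + 24) = J + 23 = 23 + J)
-43060 - o(-169) = -43060 - (23 - 169) = -43060 - 1*(-146) = -43060 + 146 = -42914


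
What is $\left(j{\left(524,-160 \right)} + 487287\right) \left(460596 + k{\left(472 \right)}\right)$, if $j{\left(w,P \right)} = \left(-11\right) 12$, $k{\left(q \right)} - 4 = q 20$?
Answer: $228982336200$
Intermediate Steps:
$k{\left(q \right)} = 4 + 20 q$ ($k{\left(q \right)} = 4 + q 20 = 4 + 20 q$)
$j{\left(w,P \right)} = -132$
$\left(j{\left(524,-160 \right)} + 487287\right) \left(460596 + k{\left(472 \right)}\right) = \left(-132 + 487287\right) \left(460596 + \left(4 + 20 \cdot 472\right)\right) = 487155 \left(460596 + \left(4 + 9440\right)\right) = 487155 \left(460596 + 9444\right) = 487155 \cdot 470040 = 228982336200$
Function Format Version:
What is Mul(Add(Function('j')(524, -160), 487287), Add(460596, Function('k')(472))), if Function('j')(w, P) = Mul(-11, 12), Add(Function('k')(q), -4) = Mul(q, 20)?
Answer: 228982336200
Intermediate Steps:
Function('k')(q) = Add(4, Mul(20, q)) (Function('k')(q) = Add(4, Mul(q, 20)) = Add(4, Mul(20, q)))
Function('j')(w, P) = -132
Mul(Add(Function('j')(524, -160), 487287), Add(460596, Function('k')(472))) = Mul(Add(-132, 487287), Add(460596, Add(4, Mul(20, 472)))) = Mul(487155, Add(460596, Add(4, 9440))) = Mul(487155, Add(460596, 9444)) = Mul(487155, 470040) = 228982336200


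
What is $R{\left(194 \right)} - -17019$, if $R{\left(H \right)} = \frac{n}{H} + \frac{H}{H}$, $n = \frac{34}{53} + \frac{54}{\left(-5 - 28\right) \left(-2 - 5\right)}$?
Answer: $\frac{6737487926}{395857} \approx 17020.0$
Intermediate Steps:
$n = \frac{3572}{4081}$ ($n = 34 \cdot \frac{1}{53} + \frac{54}{\left(-33\right) \left(-7\right)} = \frac{34}{53} + \frac{54}{231} = \frac{34}{53} + 54 \cdot \frac{1}{231} = \frac{34}{53} + \frac{18}{77} = \frac{3572}{4081} \approx 0.87528$)
$R{\left(H \right)} = 1 + \frac{3572}{4081 H}$ ($R{\left(H \right)} = \frac{3572}{4081 H} + \frac{H}{H} = \frac{3572}{4081 H} + 1 = 1 + \frac{3572}{4081 H}$)
$R{\left(194 \right)} - -17019 = \frac{\frac{3572}{4081} + 194}{194} - -17019 = \frac{1}{194} \cdot \frac{795286}{4081} + 17019 = \frac{397643}{395857} + 17019 = \frac{6737487926}{395857}$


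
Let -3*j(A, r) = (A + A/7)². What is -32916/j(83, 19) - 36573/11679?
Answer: 3365477275/429102032 ≈ 7.8431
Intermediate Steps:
j(A, r) = -64*A²/147 (j(A, r) = -(A + A/7)²/3 = -64*A²/49/3 = -64*A²/147)
-32916/j(83, 19) - 36573/11679 = -32916/((-64/147*83²)) - 36573/11679 = -32916/((-64/147*6889)) - 36573*1/11679 = -32916/(-440896/147) - 12191/3893 = -32916*(-147/440896) - 12191/3893 = 1209663/110224 - 12191/3893 = 3365477275/429102032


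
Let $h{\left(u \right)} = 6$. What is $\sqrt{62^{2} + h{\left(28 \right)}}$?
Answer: $5 \sqrt{154} \approx 62.048$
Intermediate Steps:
$\sqrt{62^{2} + h{\left(28 \right)}} = \sqrt{62^{2} + 6} = \sqrt{3844 + 6} = \sqrt{3850} = 5 \sqrt{154}$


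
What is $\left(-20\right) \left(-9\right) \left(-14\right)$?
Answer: $-2520$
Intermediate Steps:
$\left(-20\right) \left(-9\right) \left(-14\right) = 180 \left(-14\right) = -2520$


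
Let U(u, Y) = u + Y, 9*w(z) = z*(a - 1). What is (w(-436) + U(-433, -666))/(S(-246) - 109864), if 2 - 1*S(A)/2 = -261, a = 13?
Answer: 5041/328014 ≈ 0.015368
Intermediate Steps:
S(A) = 526 (S(A) = 4 - 2*(-261) = 4 + 522 = 526)
w(z) = 4*z/3 (w(z) = (z*(13 - 1))/9 = (z*12)/9 = (12*z)/9 = 4*z/3)
U(u, Y) = Y + u
(w(-436) + U(-433, -666))/(S(-246) - 109864) = ((4/3)*(-436) + (-666 - 433))/(526 - 109864) = (-1744/3 - 1099)/(-109338) = -5041/3*(-1/109338) = 5041/328014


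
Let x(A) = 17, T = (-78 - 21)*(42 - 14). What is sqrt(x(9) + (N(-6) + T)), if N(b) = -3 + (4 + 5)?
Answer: I*sqrt(2749) ≈ 52.431*I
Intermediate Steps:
N(b) = 6 (N(b) = -3 + 9 = 6)
T = -2772 (T = -99*28 = -2772)
sqrt(x(9) + (N(-6) + T)) = sqrt(17 + (6 - 2772)) = sqrt(17 - 2766) = sqrt(-2749) = I*sqrt(2749)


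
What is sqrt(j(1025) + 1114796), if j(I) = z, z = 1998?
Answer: sqrt(1116794) ≈ 1056.8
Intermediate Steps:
j(I) = 1998
sqrt(j(1025) + 1114796) = sqrt(1998 + 1114796) = sqrt(1116794)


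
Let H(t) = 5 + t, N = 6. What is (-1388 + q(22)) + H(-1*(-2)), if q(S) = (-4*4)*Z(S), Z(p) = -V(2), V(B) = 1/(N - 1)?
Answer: -6889/5 ≈ -1377.8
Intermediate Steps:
V(B) = ⅕ (V(B) = 1/(6 - 1) = 1/5 = ⅕)
Z(p) = -⅕ (Z(p) = -1*⅕ = -⅕)
q(S) = 16/5 (q(S) = -4*4*(-⅕) = -16*(-⅕) = 16/5)
(-1388 + q(22)) + H(-1*(-2)) = (-1388 + 16/5) + (5 - 1*(-2)) = -6924/5 + (5 + 2) = -6924/5 + 7 = -6889/5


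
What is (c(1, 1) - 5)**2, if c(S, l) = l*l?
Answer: 16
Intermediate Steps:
c(S, l) = l**2
(c(1, 1) - 5)**2 = (1**2 - 5)**2 = (1 - 5)**2 = (-4)**2 = 16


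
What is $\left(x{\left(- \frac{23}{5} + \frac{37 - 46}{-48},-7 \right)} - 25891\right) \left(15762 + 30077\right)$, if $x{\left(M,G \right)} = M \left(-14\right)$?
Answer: $- \frac{47359433791}{40} \approx -1.184 \cdot 10^{9}$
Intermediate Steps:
$x{\left(M,G \right)} = - 14 M$
$\left(x{\left(- \frac{23}{5} + \frac{37 - 46}{-48},-7 \right)} - 25891\right) \left(15762 + 30077\right) = \left(- 14 \left(- \frac{23}{5} + \frac{37 - 46}{-48}\right) - 25891\right) \left(15762 + 30077\right) = \left(- 14 \left(\left(-23\right) \frac{1}{5} + \left(37 - 46\right) \left(- \frac{1}{48}\right)\right) - 25891\right) 45839 = \left(- 14 \left(- \frac{23}{5} - - \frac{3}{16}\right) - 25891\right) 45839 = \left(- 14 \left(- \frac{23}{5} + \frac{3}{16}\right) - 25891\right) 45839 = \left(\left(-14\right) \left(- \frac{353}{80}\right) - 25891\right) 45839 = \left(\frac{2471}{40} - 25891\right) 45839 = \left(- \frac{1033169}{40}\right) 45839 = - \frac{47359433791}{40}$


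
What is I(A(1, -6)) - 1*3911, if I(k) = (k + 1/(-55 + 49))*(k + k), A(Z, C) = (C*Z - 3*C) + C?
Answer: -3841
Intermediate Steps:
A(Z, C) = -2*C + C*Z (A(Z, C) = (-3*C + C*Z) + C = -2*C + C*Z)
I(k) = 2*k*(-⅙ + k) (I(k) = (k + 1/(-6))*(2*k) = (k - ⅙)*(2*k) = (-⅙ + k)*(2*k) = 2*k*(-⅙ + k))
I(A(1, -6)) - 1*3911 = (-6*(-2 + 1))*(-1 + 6*(-6*(-2 + 1)))/3 - 1*3911 = (-6*(-1))*(-1 + 6*(-6*(-1)))/3 - 3911 = (⅓)*6*(-1 + 6*6) - 3911 = (⅓)*6*(-1 + 36) - 3911 = (⅓)*6*35 - 3911 = 70 - 3911 = -3841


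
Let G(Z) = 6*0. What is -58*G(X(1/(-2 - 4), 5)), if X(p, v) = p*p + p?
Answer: 0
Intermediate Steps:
X(p, v) = p + p**2 (X(p, v) = p**2 + p = p + p**2)
G(Z) = 0
-58*G(X(1/(-2 - 4), 5)) = -58*0 = 0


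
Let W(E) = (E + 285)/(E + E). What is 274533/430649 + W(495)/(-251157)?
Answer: 2275367997599/3569296859469 ≈ 0.63748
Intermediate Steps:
W(E) = (285 + E)/(2*E) (W(E) = (285 + E)/((2*E)) = (285 + E)*(1/(2*E)) = (285 + E)/(2*E))
274533/430649 + W(495)/(-251157) = 274533/430649 + ((½)*(285 + 495)/495)/(-251157) = 274533*(1/430649) + ((½)*(1/495)*780)*(-1/251157) = 274533/430649 + (26/33)*(-1/251157) = 274533/430649 - 26/8288181 = 2275367997599/3569296859469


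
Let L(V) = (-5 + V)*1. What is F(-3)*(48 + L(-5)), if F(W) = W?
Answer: -114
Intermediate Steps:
L(V) = -5 + V
F(-3)*(48 + L(-5)) = -3*(48 + (-5 - 5)) = -3*(48 - 10) = -3*38 = -114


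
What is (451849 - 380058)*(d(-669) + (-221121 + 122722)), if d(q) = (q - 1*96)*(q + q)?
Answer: 66418951261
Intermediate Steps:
d(q) = 2*q*(-96 + q) (d(q) = (q - 96)*(2*q) = (-96 + q)*(2*q) = 2*q*(-96 + q))
(451849 - 380058)*(d(-669) + (-221121 + 122722)) = (451849 - 380058)*(2*(-669)*(-96 - 669) + (-221121 + 122722)) = 71791*(2*(-669)*(-765) - 98399) = 71791*(1023570 - 98399) = 71791*925171 = 66418951261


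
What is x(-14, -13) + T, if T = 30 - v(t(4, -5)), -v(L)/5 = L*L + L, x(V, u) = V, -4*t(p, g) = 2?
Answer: 59/4 ≈ 14.750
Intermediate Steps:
t(p, g) = -1/2 (t(p, g) = -1/4*2 = -1/2)
v(L) = -5*L - 5*L**2 (v(L) = -5*(L*L + L) = -5*(L**2 + L) = -5*(L + L**2) = -5*L - 5*L**2)
T = 115/4 (T = 30 - (-5)*(-1)*(1 - 1/2)/2 = 30 - (-5)*(-1)/(2*2) = 30 - 1*5/4 = 30 - 5/4 = 115/4 ≈ 28.750)
x(-14, -13) + T = -14 + 115/4 = 59/4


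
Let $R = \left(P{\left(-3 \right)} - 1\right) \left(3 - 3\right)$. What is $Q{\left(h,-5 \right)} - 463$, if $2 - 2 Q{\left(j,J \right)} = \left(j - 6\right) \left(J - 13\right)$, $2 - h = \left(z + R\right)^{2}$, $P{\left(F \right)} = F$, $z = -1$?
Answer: $-507$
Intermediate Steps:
$R = 0$ ($R = \left(-3 - 1\right) \left(3 - 3\right) = \left(-4\right) 0 = 0$)
$h = 1$ ($h = 2 - \left(-1 + 0\right)^{2} = 2 - \left(-1\right)^{2} = 2 - 1 = 1$)
$Q{\left(j,J \right)} = 1 - \frac{\left(-13 + J\right) \left(-6 + j\right)}{2}$ ($Q{\left(j,J \right)} = 1 - \frac{\left(j - 6\right) \left(J - 13\right)}{2} = 1 - \frac{\left(-6 + j\right) \left(-13 + J\right)}{2} = 1 - \frac{\left(-13 + J\right) \left(-6 + j\right)}{2}$)
$Q{\left(h,-5 \right)} - 463 = \left(-38 + 3 \left(-5\right) + \frac{13}{2} \cdot 1 - \left(- \frac{5}{2}\right) 1\right) - 463 = \left(-38 - 15 + \frac{13}{2} + \frac{5}{2}\right) - 463 = -44 - 463 = -507$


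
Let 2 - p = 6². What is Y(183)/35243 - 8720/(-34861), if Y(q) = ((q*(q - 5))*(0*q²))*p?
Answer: 8720/34861 ≈ 0.25014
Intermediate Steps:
p = -34 (p = 2 - 1*6² = 2 - 1*36 = 2 - 36 = -34)
Y(q) = 0 (Y(q) = ((q*(q - 5))*(0*q²))*(-34) = ((q*(-5 + q))*0)*(-34) = 0*(-34) = 0)
Y(183)/35243 - 8720/(-34861) = 0/35243 - 8720/(-34861) = 0*(1/35243) - 8720*(-1/34861) = 0 + 8720/34861 = 8720/34861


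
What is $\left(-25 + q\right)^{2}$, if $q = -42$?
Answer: $4489$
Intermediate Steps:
$\left(-25 + q\right)^{2} = \left(-25 - 42\right)^{2} = \left(-67\right)^{2} = 4489$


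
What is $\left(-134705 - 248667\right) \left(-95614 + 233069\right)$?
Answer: $-52696398260$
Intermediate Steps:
$\left(-134705 - 248667\right) \left(-95614 + 233069\right) = \left(-383372\right) 137455 = -52696398260$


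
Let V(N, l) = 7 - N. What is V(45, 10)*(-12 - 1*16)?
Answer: 1064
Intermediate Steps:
V(45, 10)*(-12 - 1*16) = (7 - 1*45)*(-12 - 1*16) = (7 - 45)*(-12 - 16) = -38*(-28) = 1064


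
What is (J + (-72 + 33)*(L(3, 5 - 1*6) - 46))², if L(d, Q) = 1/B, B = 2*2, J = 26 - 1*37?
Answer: 50310649/16 ≈ 3.1444e+6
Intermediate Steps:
J = -11 (J = 26 - 37 = -11)
B = 4
L(d, Q) = ¼ (L(d, Q) = 1/4 = ¼)
(J + (-72 + 33)*(L(3, 5 - 1*6) - 46))² = (-11 + (-72 + 33)*(¼ - 46))² = (-11 - 39*(-183/4))² = (-11 + 7137/4)² = (7093/4)² = 50310649/16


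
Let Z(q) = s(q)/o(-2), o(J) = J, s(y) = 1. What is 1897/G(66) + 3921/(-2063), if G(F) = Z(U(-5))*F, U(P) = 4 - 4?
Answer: -4042904/68079 ≈ -59.385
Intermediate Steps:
U(P) = 0
Z(q) = -½ (Z(q) = 1/(-2) = 1*(-½) = -½)
G(F) = -F/2
1897/G(66) + 3921/(-2063) = 1897/((-½*66)) + 3921/(-2063) = 1897/(-33) + 3921*(-1/2063) = 1897*(-1/33) - 3921/2063 = -1897/33 - 3921/2063 = -4042904/68079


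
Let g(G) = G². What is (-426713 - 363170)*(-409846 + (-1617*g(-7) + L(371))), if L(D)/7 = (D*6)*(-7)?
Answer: 472470886099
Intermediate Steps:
L(D) = -294*D (L(D) = 7*((D*6)*(-7)) = 7*((6*D)*(-7)) = 7*(-42*D) = -294*D)
(-426713 - 363170)*(-409846 + (-1617*g(-7) + L(371))) = (-426713 - 363170)*(-409846 + (-1617*(-7)² - 294*371)) = -789883*(-409846 + (-1617*49 - 109074)) = -789883*(-409846 + (-79233 - 109074)) = -789883*(-409846 - 188307) = -789883*(-598153) = 472470886099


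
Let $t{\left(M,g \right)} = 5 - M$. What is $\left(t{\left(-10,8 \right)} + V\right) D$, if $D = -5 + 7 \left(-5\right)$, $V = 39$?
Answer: $-2160$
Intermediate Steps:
$D = -40$ ($D = -5 - 35 = -40$)
$\left(t{\left(-10,8 \right)} + V\right) D = \left(\left(5 - -10\right) + 39\right) \left(-40\right) = \left(\left(5 + 10\right) + 39\right) \left(-40\right) = \left(15 + 39\right) \left(-40\right) = 54 \left(-40\right) = -2160$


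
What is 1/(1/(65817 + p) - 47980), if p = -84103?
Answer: -18286/877362281 ≈ -2.0842e-5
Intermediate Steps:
1/(1/(65817 + p) - 47980) = 1/(1/(65817 - 84103) - 47980) = 1/(1/(-18286) - 47980) = 1/(-1/18286 - 47980) = 1/(-877362281/18286) = -18286/877362281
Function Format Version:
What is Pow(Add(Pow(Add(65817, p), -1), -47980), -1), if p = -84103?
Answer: Rational(-18286, 877362281) ≈ -2.0842e-5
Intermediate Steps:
Pow(Add(Pow(Add(65817, p), -1), -47980), -1) = Pow(Add(Pow(Add(65817, -84103), -1), -47980), -1) = Pow(Add(Pow(-18286, -1), -47980), -1) = Pow(Add(Rational(-1, 18286), -47980), -1) = Pow(Rational(-877362281, 18286), -1) = Rational(-18286, 877362281)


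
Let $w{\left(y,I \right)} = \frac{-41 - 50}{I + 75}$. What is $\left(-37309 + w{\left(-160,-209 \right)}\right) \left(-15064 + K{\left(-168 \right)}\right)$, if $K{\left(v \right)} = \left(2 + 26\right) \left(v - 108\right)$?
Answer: $\frac{56972193740}{67} \approx 8.5033 \cdot 10^{8}$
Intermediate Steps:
$K{\left(v \right)} = -3024 + 28 v$ ($K{\left(v \right)} = 28 \left(-108 + v\right) = -3024 + 28 v$)
$w{\left(y,I \right)} = - \frac{91}{75 + I}$
$\left(-37309 + w{\left(-160,-209 \right)}\right) \left(-15064 + K{\left(-168 \right)}\right) = \left(-37309 - \frac{91}{75 - 209}\right) \left(-15064 + \left(-3024 + 28 \left(-168\right)\right)\right) = \left(-37309 - \frac{91}{-134}\right) \left(-15064 - 7728\right) = \left(-37309 - - \frac{91}{134}\right) \left(-15064 - 7728\right) = \left(-37309 + \frac{91}{134}\right) \left(-22792\right) = \left(- \frac{4999315}{134}\right) \left(-22792\right) = \frac{56972193740}{67}$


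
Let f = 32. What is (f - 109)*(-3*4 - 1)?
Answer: 1001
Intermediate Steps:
(f - 109)*(-3*4 - 1) = (32 - 109)*(-3*4 - 1) = -77*(-12 - 1) = -77*(-13) = 1001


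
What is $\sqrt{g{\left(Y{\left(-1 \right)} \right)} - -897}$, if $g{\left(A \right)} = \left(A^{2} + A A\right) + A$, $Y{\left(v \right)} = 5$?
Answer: $2 \sqrt{238} \approx 30.854$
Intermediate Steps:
$g{\left(A \right)} = A + 2 A^{2}$ ($g{\left(A \right)} = \left(A^{2} + A^{2}\right) + A = 2 A^{2} + A = A + 2 A^{2}$)
$\sqrt{g{\left(Y{\left(-1 \right)} \right)} - -897} = \sqrt{5 \left(1 + 2 \cdot 5\right) - -897} = \sqrt{5 \left(1 + 10\right) + 897} = \sqrt{5 \cdot 11 + 897} = \sqrt{55 + 897} = \sqrt{952} = 2 \sqrt{238}$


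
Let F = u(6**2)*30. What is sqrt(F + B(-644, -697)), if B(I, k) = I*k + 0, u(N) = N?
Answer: 2*sqrt(112487) ≈ 670.78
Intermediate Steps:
B(I, k) = I*k
F = 1080 (F = 6**2*30 = 36*30 = 1080)
sqrt(F + B(-644, -697)) = sqrt(1080 - 644*(-697)) = sqrt(1080 + 448868) = sqrt(449948) = 2*sqrt(112487)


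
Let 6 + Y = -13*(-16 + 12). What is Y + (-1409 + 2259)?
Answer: 896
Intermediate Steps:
Y = 46 (Y = -6 - 13*(-16 + 12) = -6 - 13*(-4) = -6 + 52 = 46)
Y + (-1409 + 2259) = 46 + (-1409 + 2259) = 46 + 850 = 896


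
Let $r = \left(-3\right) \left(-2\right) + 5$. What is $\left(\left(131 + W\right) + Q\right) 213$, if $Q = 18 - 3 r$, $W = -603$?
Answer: $-103731$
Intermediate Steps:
$r = 11$ ($r = 6 + 5 = 11$)
$Q = -15$ ($Q = 18 - 33 = -15$)
$\left(\left(131 + W\right) + Q\right) 213 = \left(\left(131 - 603\right) - 15\right) 213 = \left(-472 - 15\right) 213 = \left(-487\right) 213 = -103731$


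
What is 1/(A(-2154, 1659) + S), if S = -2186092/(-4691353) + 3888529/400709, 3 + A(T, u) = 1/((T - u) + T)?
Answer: 11217168592475859/80426399114337301 ≈ 0.13947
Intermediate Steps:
A(T, u) = -3 + 1/(-u + 2*T) (A(T, u) = -3 + 1/((T - u) + T) = -3 + 1/(-u + 2*T))
S = 19118448928965/1879867369277 (S = -2186092*(-1/4691353) + 3888529*(1/400709) = 2186092/4691353 + 3888529/400709 = 19118448928965/1879867369277 ≈ 10.170)
1/(A(-2154, 1659) + S) = 1/((1 - 6*(-2154) + 3*1659)/(-1*1659 + 2*(-2154)) + 19118448928965/1879867369277) = 1/((1 + 12924 + 4977)/(-1659 - 4308) + 19118448928965/1879867369277) = 1/(17902/(-5967) + 19118448928965/1879867369277) = 1/(-1/5967*17902 + 19118448928965/1879867369277) = 1/(-17902/5967 + 19118448928965/1879867369277) = 1/(80426399114337301/11217168592475859) = 11217168592475859/80426399114337301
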